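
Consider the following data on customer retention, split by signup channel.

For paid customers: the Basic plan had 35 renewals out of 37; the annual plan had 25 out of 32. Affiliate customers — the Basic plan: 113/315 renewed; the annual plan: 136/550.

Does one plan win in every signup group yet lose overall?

No

Paid: the Basic plan 35/37 = 94.6%, the annual plan 25/32 = 78.1% → the Basic plan
Affiliate: the Basic plan 113/315 = 35.9%, the annual plan 136/550 = 24.7% → the Basic plan
Overall: the Basic plan 148/352 = 42.0%, the annual plan 161/582 = 27.7% → the Basic plan
The Basic plan wins overall and in every signup group — no reversal.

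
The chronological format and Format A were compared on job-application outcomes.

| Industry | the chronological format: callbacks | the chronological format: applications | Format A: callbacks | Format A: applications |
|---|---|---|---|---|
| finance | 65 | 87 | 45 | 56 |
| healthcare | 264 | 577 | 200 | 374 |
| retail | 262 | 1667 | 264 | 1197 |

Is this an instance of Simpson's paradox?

No

Finance: the chronological format 65/87 = 74.7%, Format A 45/56 = 80.4% → Format A
Healthcare: the chronological format 264/577 = 45.8%, Format A 200/374 = 53.5% → Format A
Retail: the chronological format 262/1667 = 15.7%, Format A 264/1197 = 22.1% → Format A
Overall: the chronological format 591/2331 = 25.4%, Format A 509/1627 = 31.3% → Format A
Format A wins overall and in every industry group — no reversal.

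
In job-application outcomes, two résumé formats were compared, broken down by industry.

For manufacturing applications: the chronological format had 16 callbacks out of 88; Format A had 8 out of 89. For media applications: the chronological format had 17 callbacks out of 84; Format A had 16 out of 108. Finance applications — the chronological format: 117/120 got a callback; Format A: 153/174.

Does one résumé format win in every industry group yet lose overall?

Manufacturing: the chronological format 16/88 = 18.2%, Format A 8/89 = 9.0% → the chronological format
Media: the chronological format 17/84 = 20.2%, Format A 16/108 = 14.8% → the chronological format
Finance: the chronological format 117/120 = 97.5%, Format A 153/174 = 87.9% → the chronological format
Overall: the chronological format 150/292 = 51.4%, Format A 177/371 = 47.7% → the chronological format
The chronological format wins overall and in every industry group — no reversal.

No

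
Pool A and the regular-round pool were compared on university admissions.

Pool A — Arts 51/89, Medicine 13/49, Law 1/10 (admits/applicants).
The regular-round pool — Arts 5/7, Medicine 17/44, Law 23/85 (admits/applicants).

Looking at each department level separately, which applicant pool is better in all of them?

Arts: Pool A 51/89 = 57.3%, the regular-round pool 5/7 = 71.4% → the regular-round pool
Medicine: Pool A 13/49 = 26.5%, the regular-round pool 17/44 = 38.6% → the regular-round pool
Law: Pool A 1/10 = 10.0%, the regular-round pool 23/85 = 27.1% → the regular-round pool
The regular-round pool has the higher rate in all 3 groups.

the regular-round pool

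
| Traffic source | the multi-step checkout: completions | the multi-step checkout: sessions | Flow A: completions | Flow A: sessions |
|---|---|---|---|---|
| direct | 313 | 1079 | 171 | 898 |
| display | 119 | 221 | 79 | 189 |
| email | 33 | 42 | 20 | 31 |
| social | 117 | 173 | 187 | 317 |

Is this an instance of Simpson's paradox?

Direct: the multi-step checkout 313/1079 = 29.0%, Flow A 171/898 = 19.0% → the multi-step checkout
Display: the multi-step checkout 119/221 = 53.8%, Flow A 79/189 = 41.8% → the multi-step checkout
Email: the multi-step checkout 33/42 = 78.6%, Flow A 20/31 = 64.5% → the multi-step checkout
Social: the multi-step checkout 117/173 = 67.6%, Flow A 187/317 = 59.0% → the multi-step checkout
Overall: the multi-step checkout 582/1515 = 38.4%, Flow A 457/1435 = 31.8% → the multi-step checkout
The multi-step checkout wins overall and in every traffic group — no reversal.

No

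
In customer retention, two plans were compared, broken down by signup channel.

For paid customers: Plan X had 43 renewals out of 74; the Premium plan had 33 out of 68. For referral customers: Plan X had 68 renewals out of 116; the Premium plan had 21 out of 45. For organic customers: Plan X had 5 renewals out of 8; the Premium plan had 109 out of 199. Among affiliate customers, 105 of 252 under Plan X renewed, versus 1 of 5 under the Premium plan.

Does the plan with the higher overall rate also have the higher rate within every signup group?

Paid: Plan X 43/74 = 58.1%, the Premium plan 33/68 = 48.5% → Plan X
Referral: Plan X 68/116 = 58.6%, the Premium plan 21/45 = 46.7% → Plan X
Organic: Plan X 5/8 = 62.5%, the Premium plan 109/199 = 54.8% → Plan X
Affiliate: Plan X 105/252 = 41.7%, the Premium plan 1/5 = 20.0% → Plan X
Overall: Plan X 221/450 = 49.1%, the Premium plan 164/317 = 51.7% → the Premium plan
Plan X wins each signup group but the Premium plan wins overall — the comparison reverses. Plan X's customers skew toward affiliate, which has a lower base rate.

No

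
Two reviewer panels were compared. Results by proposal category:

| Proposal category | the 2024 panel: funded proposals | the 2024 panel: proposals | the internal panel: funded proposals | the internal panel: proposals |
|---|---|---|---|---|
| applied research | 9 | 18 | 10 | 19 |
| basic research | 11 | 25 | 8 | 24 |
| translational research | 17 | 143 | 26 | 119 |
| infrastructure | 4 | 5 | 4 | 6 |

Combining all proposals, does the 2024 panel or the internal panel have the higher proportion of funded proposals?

the internal panel

Applied research: the 2024 panel 9/18 = 50.0%, the internal panel 10/19 = 52.6% → the internal panel
Basic research: the 2024 panel 11/25 = 44.0%, the internal panel 8/24 = 33.3% → the 2024 panel
Translational research: the 2024 panel 17/143 = 11.9%, the internal panel 26/119 = 21.8% → the internal panel
Infrastructure: the 2024 panel 4/5 = 80.0%, the internal panel 4/6 = 66.7% → the 2024 panel
Overall: the 2024 panel 41/191 = 21.5%, the internal panel 48/168 = 28.6% → the internal panel
(Neither sweeps every proposal group, but the internal panel has the higher pooled rate.)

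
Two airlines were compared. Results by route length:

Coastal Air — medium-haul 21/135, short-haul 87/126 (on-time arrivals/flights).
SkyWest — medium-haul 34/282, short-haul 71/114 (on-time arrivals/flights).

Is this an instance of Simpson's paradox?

No

Medium-haul: Coastal Air 21/135 = 15.6%, SkyWest 34/282 = 12.1% → Coastal Air
Short-haul: Coastal Air 87/126 = 69.0%, SkyWest 71/114 = 62.3% → Coastal Air
Overall: Coastal Air 108/261 = 41.4%, SkyWest 105/396 = 26.5% → Coastal Air
Coastal Air wins overall and in every route group — no reversal.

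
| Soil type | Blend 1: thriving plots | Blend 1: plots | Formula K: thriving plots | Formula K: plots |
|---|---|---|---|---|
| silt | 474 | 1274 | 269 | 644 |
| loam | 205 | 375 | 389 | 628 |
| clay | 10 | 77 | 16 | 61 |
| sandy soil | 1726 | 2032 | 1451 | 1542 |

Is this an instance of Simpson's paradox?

No

Silt: Blend 1 474/1274 = 37.2%, Formula K 269/644 = 41.8% → Formula K
Loam: Blend 1 205/375 = 54.7%, Formula K 389/628 = 61.9% → Formula K
Clay: Blend 1 10/77 = 13.0%, Formula K 16/61 = 26.2% → Formula K
Sandy soil: Blend 1 1726/2032 = 84.9%, Formula K 1451/1542 = 94.1% → Formula K
Overall: Blend 1 2415/3758 = 64.3%, Formula K 2125/2875 = 73.9% → Formula K
Formula K wins overall and in every soil group — no reversal.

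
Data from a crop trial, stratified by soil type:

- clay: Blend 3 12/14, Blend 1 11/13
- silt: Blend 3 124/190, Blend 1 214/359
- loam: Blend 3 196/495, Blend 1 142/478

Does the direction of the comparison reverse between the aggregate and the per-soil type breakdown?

No

Clay: Blend 3 12/14 = 85.7%, Blend 1 11/13 = 84.6% → Blend 3
Silt: Blend 3 124/190 = 65.3%, Blend 1 214/359 = 59.6% → Blend 3
Loam: Blend 3 196/495 = 39.6%, Blend 1 142/478 = 29.7% → Blend 3
Overall: Blend 3 332/699 = 47.5%, Blend 1 367/850 = 43.2% → Blend 3
Blend 3 wins overall and in every soil group — no reversal.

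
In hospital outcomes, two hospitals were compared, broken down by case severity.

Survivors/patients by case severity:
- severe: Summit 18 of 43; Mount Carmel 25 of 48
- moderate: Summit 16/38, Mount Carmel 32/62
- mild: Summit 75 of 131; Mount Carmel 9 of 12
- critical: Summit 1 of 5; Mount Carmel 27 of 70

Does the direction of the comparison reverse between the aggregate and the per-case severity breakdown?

Severe: Summit 18/43 = 41.9%, Mount Carmel 25/48 = 52.1% → Mount Carmel
Moderate: Summit 16/38 = 42.1%, Mount Carmel 32/62 = 51.6% → Mount Carmel
Mild: Summit 75/131 = 57.3%, Mount Carmel 9/12 = 75.0% → Mount Carmel
Critical: Summit 1/5 = 20.0%, Mount Carmel 27/70 = 38.6% → Mount Carmel
Overall: Summit 110/217 = 50.7%, Mount Carmel 93/192 = 48.4% → Summit
Mount Carmel wins each case group but Summit wins overall — the comparison reverses. Mount Carmel's patients skew toward critical, which has a lower base rate.

Yes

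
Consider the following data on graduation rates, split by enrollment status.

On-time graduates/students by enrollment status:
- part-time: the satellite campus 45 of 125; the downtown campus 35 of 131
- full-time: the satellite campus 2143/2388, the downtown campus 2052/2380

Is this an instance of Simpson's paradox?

Part-time: the satellite campus 45/125 = 36.0%, the downtown campus 35/131 = 26.7% → the satellite campus
Full-time: the satellite campus 2143/2388 = 89.7%, the downtown campus 2052/2380 = 86.2% → the satellite campus
Overall: the satellite campus 2188/2513 = 87.1%, the downtown campus 2087/2511 = 83.1% → the satellite campus
The satellite campus wins overall and in every enrollment group — no reversal.

No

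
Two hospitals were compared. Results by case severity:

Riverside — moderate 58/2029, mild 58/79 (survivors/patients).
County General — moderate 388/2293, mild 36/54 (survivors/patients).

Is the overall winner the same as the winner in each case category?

No

Moderate: Riverside 58/2029 = 2.9%, County General 388/2293 = 16.9% → County General
Mild: Riverside 58/79 = 73.4%, County General 36/54 = 66.7% → Riverside
Overall: Riverside 116/2108 = 5.5%, County General 424/2347 = 18.1% → County General
Neither sweeps: Riverside wins 1 of 2 groups, County General wins 1. County General wins overall but not every group — no Simpson reversal.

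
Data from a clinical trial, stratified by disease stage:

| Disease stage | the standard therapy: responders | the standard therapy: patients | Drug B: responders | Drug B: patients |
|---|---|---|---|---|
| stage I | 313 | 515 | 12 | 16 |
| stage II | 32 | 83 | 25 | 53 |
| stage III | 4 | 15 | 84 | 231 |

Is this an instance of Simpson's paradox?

Yes

Stage I: the standard therapy 313/515 = 60.8%, Drug B 12/16 = 75.0% → Drug B
Stage II: the standard therapy 32/83 = 38.6%, Drug B 25/53 = 47.2% → Drug B
Stage III: the standard therapy 4/15 = 26.7%, Drug B 84/231 = 36.4% → Drug B
Overall: the standard therapy 349/613 = 56.9%, Drug B 121/300 = 40.3% → the standard therapy
Drug B wins each disease group but the standard therapy wins overall — the comparison reverses. Drug B's patients skew toward stage III, which has a lower base rate.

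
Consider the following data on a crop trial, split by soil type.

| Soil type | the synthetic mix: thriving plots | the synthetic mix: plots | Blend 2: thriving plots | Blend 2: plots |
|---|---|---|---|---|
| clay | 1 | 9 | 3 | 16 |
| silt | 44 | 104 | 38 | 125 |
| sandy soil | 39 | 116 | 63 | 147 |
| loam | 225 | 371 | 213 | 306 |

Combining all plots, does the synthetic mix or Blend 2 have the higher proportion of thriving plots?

Blend 2

Clay: the synthetic mix 1/9 = 11.1%, Blend 2 3/16 = 18.8% → Blend 2
Silt: the synthetic mix 44/104 = 42.3%, Blend 2 38/125 = 30.4% → the synthetic mix
Sandy soil: the synthetic mix 39/116 = 33.6%, Blend 2 63/147 = 42.9% → Blend 2
Loam: the synthetic mix 225/371 = 60.6%, Blend 2 213/306 = 69.6% → Blend 2
Overall: the synthetic mix 309/600 = 51.5%, Blend 2 317/594 = 53.4% → Blend 2
(Neither sweeps every soil group, but Blend 2 has the higher pooled rate.)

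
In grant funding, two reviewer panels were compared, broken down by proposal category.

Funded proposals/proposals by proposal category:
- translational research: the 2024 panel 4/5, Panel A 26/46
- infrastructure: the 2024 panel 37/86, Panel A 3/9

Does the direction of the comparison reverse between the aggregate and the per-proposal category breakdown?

Translational research: the 2024 panel 4/5 = 80.0%, Panel A 26/46 = 56.5% → the 2024 panel
Infrastructure: the 2024 panel 37/86 = 43.0%, Panel A 3/9 = 33.3% → the 2024 panel
Overall: the 2024 panel 41/91 = 45.1%, Panel A 29/55 = 52.7% → Panel A
The 2024 panel wins each proposal group but Panel A wins overall — the comparison reverses. The 2024 panel's proposals skew toward infrastructure, which has a lower base rate.

Yes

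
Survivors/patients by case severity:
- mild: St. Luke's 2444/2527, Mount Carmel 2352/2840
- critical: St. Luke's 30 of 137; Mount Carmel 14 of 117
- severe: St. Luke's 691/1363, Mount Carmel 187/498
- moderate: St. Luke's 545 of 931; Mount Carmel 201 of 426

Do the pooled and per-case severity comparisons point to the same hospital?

Yes

Mild: St. Luke's 2444/2527 = 96.7%, Mount Carmel 2352/2840 = 82.8% → St. Luke's
Critical: St. Luke's 30/137 = 21.9%, Mount Carmel 14/117 = 12.0% → St. Luke's
Severe: St. Luke's 691/1363 = 50.7%, Mount Carmel 187/498 = 37.6% → St. Luke's
Moderate: St. Luke's 545/931 = 58.5%, Mount Carmel 201/426 = 47.2% → St. Luke's
Overall: St. Luke's 3710/4958 = 74.8%, Mount Carmel 2754/3881 = 71.0% → St. Luke's
St. Luke's wins overall and in every case group — no reversal.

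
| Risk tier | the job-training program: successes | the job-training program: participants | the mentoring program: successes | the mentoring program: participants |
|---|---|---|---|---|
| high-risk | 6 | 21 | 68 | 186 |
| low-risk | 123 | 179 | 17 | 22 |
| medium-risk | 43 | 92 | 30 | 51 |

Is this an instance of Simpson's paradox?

Yes

High-risk: the job-training program 6/21 = 28.6%, the mentoring program 68/186 = 36.6% → the mentoring program
Low-risk: the job-training program 123/179 = 68.7%, the mentoring program 17/22 = 77.3% → the mentoring program
Medium-risk: the job-training program 43/92 = 46.7%, the mentoring program 30/51 = 58.8% → the mentoring program
Overall: the job-training program 172/292 = 58.9%, the mentoring program 115/259 = 44.4% → the job-training program
The mentoring program wins each risk group but the job-training program wins overall — the comparison reverses. The mentoring program's participants skew toward high-risk, which has a lower base rate.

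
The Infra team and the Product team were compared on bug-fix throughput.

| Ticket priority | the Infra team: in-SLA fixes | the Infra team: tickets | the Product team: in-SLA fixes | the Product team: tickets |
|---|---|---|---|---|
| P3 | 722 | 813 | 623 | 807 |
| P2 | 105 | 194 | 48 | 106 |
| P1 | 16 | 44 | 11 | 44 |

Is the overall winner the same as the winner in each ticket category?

Yes

P3: the Infra team 722/813 = 88.8%, the Product team 623/807 = 77.2% → the Infra team
P2: the Infra team 105/194 = 54.1%, the Product team 48/106 = 45.3% → the Infra team
P1: the Infra team 16/44 = 36.4%, the Product team 11/44 = 25.0% → the Infra team
Overall: the Infra team 843/1051 = 80.2%, the Product team 682/957 = 71.3% → the Infra team
The Infra team wins overall and in every ticket group — no reversal.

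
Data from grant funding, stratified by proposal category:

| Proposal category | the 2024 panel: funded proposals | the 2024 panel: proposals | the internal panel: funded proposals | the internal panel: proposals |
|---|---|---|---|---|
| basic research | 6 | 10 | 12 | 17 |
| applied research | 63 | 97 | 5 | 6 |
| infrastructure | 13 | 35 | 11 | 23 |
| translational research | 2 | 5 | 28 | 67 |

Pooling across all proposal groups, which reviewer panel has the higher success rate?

Basic research: the 2024 panel 6/10 = 60.0%, the internal panel 12/17 = 70.6% → the internal panel
Applied research: the 2024 panel 63/97 = 64.9%, the internal panel 5/6 = 83.3% → the internal panel
Infrastructure: the 2024 panel 13/35 = 37.1%, the internal panel 11/23 = 47.8% → the internal panel
Translational research: the 2024 panel 2/5 = 40.0%, the internal panel 28/67 = 41.8% → the internal panel
Overall: the 2024 panel 84/147 = 57.1%, the internal panel 56/113 = 49.6% → the 2024 panel
(The internal panel wins every proposal group but the 2024 panel wins overall — the internal panel's proposals skew toward the low-rate translational research group.)

the 2024 panel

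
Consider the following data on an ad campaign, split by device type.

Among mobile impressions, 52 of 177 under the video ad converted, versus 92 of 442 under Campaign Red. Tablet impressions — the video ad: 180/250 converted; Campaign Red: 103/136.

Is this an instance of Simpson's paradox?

No

Mobile: the video ad 52/177 = 29.4%, Campaign Red 92/442 = 20.8% → the video ad
Tablet: the video ad 180/250 = 72.0%, Campaign Red 103/136 = 75.7% → Campaign Red
Overall: the video ad 232/427 = 54.3%, Campaign Red 195/578 = 33.7% → the video ad
Neither sweeps: the video ad wins 1 of 2 groups, Campaign Red wins 1. The video ad wins overall but not every group — no Simpson reversal.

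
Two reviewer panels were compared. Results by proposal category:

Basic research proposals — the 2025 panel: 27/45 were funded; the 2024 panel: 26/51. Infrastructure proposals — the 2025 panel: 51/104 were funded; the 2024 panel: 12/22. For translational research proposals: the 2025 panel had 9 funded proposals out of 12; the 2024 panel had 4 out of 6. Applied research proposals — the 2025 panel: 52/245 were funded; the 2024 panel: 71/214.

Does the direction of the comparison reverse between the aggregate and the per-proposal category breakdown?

No

Basic research: the 2025 panel 27/45 = 60.0%, the 2024 panel 26/51 = 51.0% → the 2025 panel
Infrastructure: the 2025 panel 51/104 = 49.0%, the 2024 panel 12/22 = 54.5% → the 2024 panel
Translational research: the 2025 panel 9/12 = 75.0%, the 2024 panel 4/6 = 66.7% → the 2025 panel
Applied research: the 2025 panel 52/245 = 21.2%, the 2024 panel 71/214 = 33.2% → the 2024 panel
Overall: the 2025 panel 139/406 = 34.2%, the 2024 panel 113/293 = 38.6% → the 2024 panel
Neither sweeps: the 2025 panel wins 2 of 4 groups, the 2024 panel wins 2. The 2024 panel wins overall but not every group — no Simpson reversal.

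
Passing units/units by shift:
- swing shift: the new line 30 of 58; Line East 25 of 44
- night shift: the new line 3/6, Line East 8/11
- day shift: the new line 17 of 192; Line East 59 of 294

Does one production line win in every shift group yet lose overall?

Swing shift: the new line 30/58 = 51.7%, Line East 25/44 = 56.8% → Line East
Night shift: the new line 3/6 = 50.0%, Line East 8/11 = 72.7% → Line East
Day shift: the new line 17/192 = 8.9%, Line East 59/294 = 20.1% → Line East
Overall: the new line 50/256 = 19.5%, Line East 92/349 = 26.4% → Line East
Line East wins overall and in every shift group — no reversal.

No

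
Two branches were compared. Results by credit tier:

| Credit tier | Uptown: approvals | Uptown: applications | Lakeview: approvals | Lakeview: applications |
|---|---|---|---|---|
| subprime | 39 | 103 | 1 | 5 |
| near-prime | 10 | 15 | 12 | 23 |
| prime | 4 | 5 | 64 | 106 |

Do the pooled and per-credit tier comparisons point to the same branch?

Subprime: Uptown 39/103 = 37.9%, Lakeview 1/5 = 20.0% → Uptown
Near-prime: Uptown 10/15 = 66.7%, Lakeview 12/23 = 52.2% → Uptown
Prime: Uptown 4/5 = 80.0%, Lakeview 64/106 = 60.4% → Uptown
Overall: Uptown 53/123 = 43.1%, Lakeview 77/134 = 57.5% → Lakeview
Uptown wins each credit group but Lakeview wins overall — the comparison reverses. Uptown's applications skew toward subprime, which has a lower base rate.

No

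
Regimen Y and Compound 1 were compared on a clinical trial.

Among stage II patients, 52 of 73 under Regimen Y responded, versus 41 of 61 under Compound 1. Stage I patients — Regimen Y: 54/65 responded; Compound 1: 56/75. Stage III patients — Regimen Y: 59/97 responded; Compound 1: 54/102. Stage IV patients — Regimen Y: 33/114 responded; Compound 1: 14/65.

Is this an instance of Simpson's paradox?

No

Stage II: Regimen Y 52/73 = 71.2%, Compound 1 41/61 = 67.2% → Regimen Y
Stage I: Regimen Y 54/65 = 83.1%, Compound 1 56/75 = 74.7% → Regimen Y
Stage III: Regimen Y 59/97 = 60.8%, Compound 1 54/102 = 52.9% → Regimen Y
Stage IV: Regimen Y 33/114 = 28.9%, Compound 1 14/65 = 21.5% → Regimen Y
Overall: Regimen Y 198/349 = 56.7%, Compound 1 165/303 = 54.5% → Regimen Y
Regimen Y wins overall and in every disease group — no reversal.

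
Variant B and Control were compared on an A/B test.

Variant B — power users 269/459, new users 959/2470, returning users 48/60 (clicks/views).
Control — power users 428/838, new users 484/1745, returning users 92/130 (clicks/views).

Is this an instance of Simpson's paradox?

No

Power users: Variant B 269/459 = 58.6%, Control 428/838 = 51.1% → Variant B
New users: Variant B 959/2470 = 38.8%, Control 484/1745 = 27.7% → Variant B
Returning users: Variant B 48/60 = 80.0%, Control 92/130 = 70.8% → Variant B
Overall: Variant B 1276/2989 = 42.7%, Control 1004/2713 = 37.0% → Variant B
Variant B wins overall and in every user group — no reversal.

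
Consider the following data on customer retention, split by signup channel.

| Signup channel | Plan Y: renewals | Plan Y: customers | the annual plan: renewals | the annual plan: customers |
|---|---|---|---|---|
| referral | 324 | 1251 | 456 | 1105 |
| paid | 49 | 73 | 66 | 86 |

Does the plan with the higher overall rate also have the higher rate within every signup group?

Referral: Plan Y 324/1251 = 25.9%, the annual plan 456/1105 = 41.3% → the annual plan
Paid: Plan Y 49/73 = 67.1%, the annual plan 66/86 = 76.7% → the annual plan
Overall: Plan Y 373/1324 = 28.2%, the annual plan 522/1191 = 43.8% → the annual plan
The annual plan wins overall and in every signup group — no reversal.

Yes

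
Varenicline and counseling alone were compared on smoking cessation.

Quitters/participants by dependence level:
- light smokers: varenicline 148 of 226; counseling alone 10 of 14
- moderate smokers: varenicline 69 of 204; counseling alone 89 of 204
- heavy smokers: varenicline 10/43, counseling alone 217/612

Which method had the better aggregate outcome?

Light smokers: varenicline 148/226 = 65.5%, counseling alone 10/14 = 71.4% → counseling alone
Moderate smokers: varenicline 69/204 = 33.8%, counseling alone 89/204 = 43.6% → counseling alone
Heavy smokers: varenicline 10/43 = 23.3%, counseling alone 217/612 = 35.5% → counseling alone
Overall: varenicline 227/473 = 48.0%, counseling alone 316/830 = 38.1% → varenicline
(Counseling alone wins every dependence group but varenicline wins overall — counseling alone's participants skew toward the low-rate heavy smokers group.)

varenicline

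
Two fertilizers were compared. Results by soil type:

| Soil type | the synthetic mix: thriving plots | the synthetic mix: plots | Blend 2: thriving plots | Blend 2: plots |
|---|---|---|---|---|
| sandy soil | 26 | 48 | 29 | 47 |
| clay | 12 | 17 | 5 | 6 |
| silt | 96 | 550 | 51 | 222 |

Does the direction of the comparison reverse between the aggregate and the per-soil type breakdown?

No

Sandy soil: the synthetic mix 26/48 = 54.2%, Blend 2 29/47 = 61.7% → Blend 2
Clay: the synthetic mix 12/17 = 70.6%, Blend 2 5/6 = 83.3% → Blend 2
Silt: the synthetic mix 96/550 = 17.5%, Blend 2 51/222 = 23.0% → Blend 2
Overall: the synthetic mix 134/615 = 21.8%, Blend 2 85/275 = 30.9% → Blend 2
Blend 2 wins overall and in every soil group — no reversal.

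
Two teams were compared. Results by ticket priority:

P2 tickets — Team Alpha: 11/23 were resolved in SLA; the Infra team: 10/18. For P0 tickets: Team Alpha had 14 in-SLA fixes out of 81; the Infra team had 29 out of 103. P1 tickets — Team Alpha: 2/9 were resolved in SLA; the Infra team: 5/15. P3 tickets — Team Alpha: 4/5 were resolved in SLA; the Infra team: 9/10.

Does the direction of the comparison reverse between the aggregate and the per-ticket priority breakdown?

P2: Team Alpha 11/23 = 47.8%, the Infra team 10/18 = 55.6% → the Infra team
P0: Team Alpha 14/81 = 17.3%, the Infra team 29/103 = 28.2% → the Infra team
P1: Team Alpha 2/9 = 22.2%, the Infra team 5/15 = 33.3% → the Infra team
P3: Team Alpha 4/5 = 80.0%, the Infra team 9/10 = 90.0% → the Infra team
Overall: Team Alpha 31/118 = 26.3%, the Infra team 53/146 = 36.3% → the Infra team
The Infra team wins overall and in every ticket group — no reversal.

No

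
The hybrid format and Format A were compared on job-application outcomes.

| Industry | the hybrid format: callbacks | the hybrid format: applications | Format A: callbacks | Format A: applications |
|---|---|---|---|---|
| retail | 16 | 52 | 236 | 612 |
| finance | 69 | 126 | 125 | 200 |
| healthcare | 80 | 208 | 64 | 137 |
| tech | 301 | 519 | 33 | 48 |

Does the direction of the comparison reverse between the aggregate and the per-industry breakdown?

Retail: the hybrid format 16/52 = 30.8%, Format A 236/612 = 38.6% → Format A
Finance: the hybrid format 69/126 = 54.8%, Format A 125/200 = 62.5% → Format A
Healthcare: the hybrid format 80/208 = 38.5%, Format A 64/137 = 46.7% → Format A
Tech: the hybrid format 301/519 = 58.0%, Format A 33/48 = 68.8% → Format A
Overall: the hybrid format 466/905 = 51.5%, Format A 458/997 = 45.9% → the hybrid format
Format A wins each industry group but the hybrid format wins overall — the comparison reverses. Format A's applications skew toward retail, which has a lower base rate.

Yes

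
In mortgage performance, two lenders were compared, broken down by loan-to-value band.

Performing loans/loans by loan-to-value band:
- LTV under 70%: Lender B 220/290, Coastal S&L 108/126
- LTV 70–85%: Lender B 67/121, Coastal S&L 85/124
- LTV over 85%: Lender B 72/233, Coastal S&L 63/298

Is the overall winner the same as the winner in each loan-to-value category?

LTV under 70%: Lender B 220/290 = 75.9%, Coastal S&L 108/126 = 85.7% → Coastal S&L
LTV 70–85%: Lender B 67/121 = 55.4%, Coastal S&L 85/124 = 68.5% → Coastal S&L
LTV over 85%: Lender B 72/233 = 30.9%, Coastal S&L 63/298 = 21.1% → Lender B
Overall: Lender B 359/644 = 55.7%, Coastal S&L 256/548 = 46.7% → Lender B
Neither sweeps: Lender B wins 1 of 3 groups, Coastal S&L wins 2. Lender B wins overall but not every group — no Simpson reversal.

No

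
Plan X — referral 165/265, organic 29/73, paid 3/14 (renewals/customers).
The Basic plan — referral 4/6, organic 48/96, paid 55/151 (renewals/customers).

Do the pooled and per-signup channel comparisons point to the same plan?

Referral: Plan X 165/265 = 62.3%, the Basic plan 4/6 = 66.7% → the Basic plan
Organic: Plan X 29/73 = 39.7%, the Basic plan 48/96 = 50.0% → the Basic plan
Paid: Plan X 3/14 = 21.4%, the Basic plan 55/151 = 36.4% → the Basic plan
Overall: Plan X 197/352 = 56.0%, the Basic plan 107/253 = 42.3% → Plan X
The Basic plan wins each signup group but Plan X wins overall — the comparison reverses. The Basic plan's customers skew toward paid, which has a lower base rate.

No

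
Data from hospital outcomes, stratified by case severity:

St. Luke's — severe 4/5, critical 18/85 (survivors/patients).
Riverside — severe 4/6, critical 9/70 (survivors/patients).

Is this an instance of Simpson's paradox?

Severe: St. Luke's 4/5 = 80.0%, Riverside 4/6 = 66.7% → St. Luke's
Critical: St. Luke's 18/85 = 21.2%, Riverside 9/70 = 12.9% → St. Luke's
Overall: St. Luke's 22/90 = 24.4%, Riverside 13/76 = 17.1% → St. Luke's
St. Luke's wins overall and in every case group — no reversal.

No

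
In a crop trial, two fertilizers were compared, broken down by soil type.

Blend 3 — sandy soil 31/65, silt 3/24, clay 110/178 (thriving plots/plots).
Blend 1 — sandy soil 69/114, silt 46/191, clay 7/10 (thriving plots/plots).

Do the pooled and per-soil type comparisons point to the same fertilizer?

Sandy soil: Blend 3 31/65 = 47.7%, Blend 1 69/114 = 60.5% → Blend 1
Silt: Blend 3 3/24 = 12.5%, Blend 1 46/191 = 24.1% → Blend 1
Clay: Blend 3 110/178 = 61.8%, Blend 1 7/10 = 70.0% → Blend 1
Overall: Blend 3 144/267 = 53.9%, Blend 1 122/315 = 38.7% → Blend 3
Blend 1 wins each soil group but Blend 3 wins overall — the comparison reverses. Blend 1's plots skew toward silt, which has a lower base rate.

No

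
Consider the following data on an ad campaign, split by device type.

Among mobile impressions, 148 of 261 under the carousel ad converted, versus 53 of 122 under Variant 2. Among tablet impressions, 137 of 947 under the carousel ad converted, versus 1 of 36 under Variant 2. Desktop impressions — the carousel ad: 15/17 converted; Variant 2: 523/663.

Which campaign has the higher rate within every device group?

the carousel ad

Mobile: the carousel ad 148/261 = 56.7%, Variant 2 53/122 = 43.4% → the carousel ad
Tablet: the carousel ad 137/947 = 14.5%, Variant 2 1/36 = 2.8% → the carousel ad
Desktop: the carousel ad 15/17 = 88.2%, Variant 2 523/663 = 78.9% → the carousel ad
The carousel ad has the higher rate in all 3 groups.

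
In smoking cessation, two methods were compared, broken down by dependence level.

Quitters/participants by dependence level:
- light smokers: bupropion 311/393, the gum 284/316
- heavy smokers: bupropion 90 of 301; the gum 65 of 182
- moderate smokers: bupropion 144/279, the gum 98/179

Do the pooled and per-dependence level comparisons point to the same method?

Light smokers: bupropion 311/393 = 79.1%, the gum 284/316 = 89.9% → the gum
Heavy smokers: bupropion 90/301 = 29.9%, the gum 65/182 = 35.7% → the gum
Moderate smokers: bupropion 144/279 = 51.6%, the gum 98/179 = 54.7% → the gum
Overall: bupropion 545/973 = 56.0%, the gum 447/677 = 66.0% → the gum
The gum wins overall and in every dependence group — no reversal.

Yes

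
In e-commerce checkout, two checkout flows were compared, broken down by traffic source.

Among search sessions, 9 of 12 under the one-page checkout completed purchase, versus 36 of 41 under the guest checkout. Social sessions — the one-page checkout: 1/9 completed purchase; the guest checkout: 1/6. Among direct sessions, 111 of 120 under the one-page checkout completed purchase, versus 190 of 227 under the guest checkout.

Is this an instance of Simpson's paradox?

Search: the one-page checkout 9/12 = 75.0%, the guest checkout 36/41 = 87.8% → the guest checkout
Social: the one-page checkout 1/9 = 11.1%, the guest checkout 1/6 = 16.7% → the guest checkout
Direct: the one-page checkout 111/120 = 92.5%, the guest checkout 190/227 = 83.7% → the one-page checkout
Overall: the one-page checkout 121/141 = 85.8%, the guest checkout 227/274 = 82.8% → the one-page checkout
Neither sweeps: the one-page checkout wins 1 of 3 groups, the guest checkout wins 2. The one-page checkout wins overall but not every group — no Simpson reversal.

No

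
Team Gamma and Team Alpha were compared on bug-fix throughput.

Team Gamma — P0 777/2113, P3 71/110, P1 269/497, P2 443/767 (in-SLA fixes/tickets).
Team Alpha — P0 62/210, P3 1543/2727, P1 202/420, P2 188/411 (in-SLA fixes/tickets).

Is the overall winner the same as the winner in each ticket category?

No

P0: Team Gamma 777/2113 = 36.8%, Team Alpha 62/210 = 29.5% → Team Gamma
P3: Team Gamma 71/110 = 64.5%, Team Alpha 1543/2727 = 56.6% → Team Gamma
P1: Team Gamma 269/497 = 54.1%, Team Alpha 202/420 = 48.1% → Team Gamma
P2: Team Gamma 443/767 = 57.8%, Team Alpha 188/411 = 45.7% → Team Gamma
Overall: Team Gamma 1560/3487 = 44.7%, Team Alpha 1995/3768 = 52.9% → Team Alpha
Team Gamma wins each ticket group but Team Alpha wins overall — the comparison reverses. Team Gamma's tickets skew toward P0, which has a lower base rate.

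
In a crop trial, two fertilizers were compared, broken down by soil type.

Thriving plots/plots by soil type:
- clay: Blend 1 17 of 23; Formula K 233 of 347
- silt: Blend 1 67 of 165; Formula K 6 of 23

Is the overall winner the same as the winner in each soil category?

No

Clay: Blend 1 17/23 = 73.9%, Formula K 233/347 = 67.1% → Blend 1
Silt: Blend 1 67/165 = 40.6%, Formula K 6/23 = 26.1% → Blend 1
Overall: Blend 1 84/188 = 44.7%, Formula K 239/370 = 64.6% → Formula K
Blend 1 wins each soil group but Formula K wins overall — the comparison reverses. Blend 1's plots skew toward silt, which has a lower base rate.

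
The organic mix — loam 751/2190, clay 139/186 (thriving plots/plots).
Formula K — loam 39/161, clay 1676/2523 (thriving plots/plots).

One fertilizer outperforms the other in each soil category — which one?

Loam: the organic mix 751/2190 = 34.3%, Formula K 39/161 = 24.2% → the organic mix
Clay: the organic mix 139/186 = 74.7%, Formula K 1676/2523 = 66.4% → the organic mix
The organic mix has the higher rate in both groups.

the organic mix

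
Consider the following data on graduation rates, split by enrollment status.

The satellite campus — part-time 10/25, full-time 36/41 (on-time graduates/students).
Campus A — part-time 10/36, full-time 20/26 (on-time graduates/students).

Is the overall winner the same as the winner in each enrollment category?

Part-time: the satellite campus 10/25 = 40.0%, Campus A 10/36 = 27.8% → the satellite campus
Full-time: the satellite campus 36/41 = 87.8%, Campus A 20/26 = 76.9% → the satellite campus
Overall: the satellite campus 46/66 = 69.7%, Campus A 30/62 = 48.4% → the satellite campus
The satellite campus wins overall and in every enrollment group — no reversal.

Yes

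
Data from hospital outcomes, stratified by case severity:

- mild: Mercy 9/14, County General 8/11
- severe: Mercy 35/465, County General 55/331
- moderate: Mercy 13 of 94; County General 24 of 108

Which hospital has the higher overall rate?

Mild: Mercy 9/14 = 64.3%, County General 8/11 = 72.7% → County General
Severe: Mercy 35/465 = 7.5%, County General 55/331 = 16.6% → County General
Moderate: Mercy 13/94 = 13.8%, County General 24/108 = 22.2% → County General
Overall: Mercy 57/573 = 9.9%, County General 87/450 = 19.3% → County General

County General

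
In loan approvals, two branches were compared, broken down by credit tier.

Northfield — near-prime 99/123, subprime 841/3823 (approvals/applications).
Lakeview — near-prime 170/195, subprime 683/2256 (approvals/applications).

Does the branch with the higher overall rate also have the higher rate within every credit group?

Yes

Near-prime: Northfield 99/123 = 80.5%, Lakeview 170/195 = 87.2% → Lakeview
Subprime: Northfield 841/3823 = 22.0%, Lakeview 683/2256 = 30.3% → Lakeview
Overall: Northfield 940/3946 = 23.8%, Lakeview 853/2451 = 34.8% → Lakeview
Lakeview wins overall and in every credit group — no reversal.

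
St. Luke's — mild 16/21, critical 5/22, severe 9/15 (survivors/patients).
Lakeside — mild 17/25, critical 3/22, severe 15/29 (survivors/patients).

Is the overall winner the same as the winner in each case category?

Yes

Mild: St. Luke's 16/21 = 76.2%, Lakeside 17/25 = 68.0% → St. Luke's
Critical: St. Luke's 5/22 = 22.7%, Lakeside 3/22 = 13.6% → St. Luke's
Severe: St. Luke's 9/15 = 60.0%, Lakeside 15/29 = 51.7% → St. Luke's
Overall: St. Luke's 30/58 = 51.7%, Lakeside 35/76 = 46.1% → St. Luke's
St. Luke's wins overall and in every case group — no reversal.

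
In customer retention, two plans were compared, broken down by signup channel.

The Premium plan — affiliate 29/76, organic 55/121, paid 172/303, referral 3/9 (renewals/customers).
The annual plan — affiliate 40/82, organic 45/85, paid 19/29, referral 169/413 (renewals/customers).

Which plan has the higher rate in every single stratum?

the annual plan

Affiliate: the Premium plan 29/76 = 38.2%, the annual plan 40/82 = 48.8% → the annual plan
Organic: the Premium plan 55/121 = 45.5%, the annual plan 45/85 = 52.9% → the annual plan
Paid: the Premium plan 172/303 = 56.8%, the annual plan 19/29 = 65.5% → the annual plan
Referral: the Premium plan 3/9 = 33.3%, the annual plan 169/413 = 40.9% → the annual plan
The annual plan has the higher rate in all 4 groups.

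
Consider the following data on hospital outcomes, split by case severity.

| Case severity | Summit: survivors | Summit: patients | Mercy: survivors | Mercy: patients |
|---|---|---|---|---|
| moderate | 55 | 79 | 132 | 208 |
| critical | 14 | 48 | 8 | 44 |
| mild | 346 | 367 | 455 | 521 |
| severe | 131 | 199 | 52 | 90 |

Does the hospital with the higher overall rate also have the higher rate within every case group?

Moderate: Summit 55/79 = 69.6%, Mercy 132/208 = 63.5% → Summit
Critical: Summit 14/48 = 29.2%, Mercy 8/44 = 18.2% → Summit
Mild: Summit 346/367 = 94.3%, Mercy 455/521 = 87.3% → Summit
Severe: Summit 131/199 = 65.8%, Mercy 52/90 = 57.8% → Summit
Overall: Summit 546/693 = 78.8%, Mercy 647/863 = 75.0% → Summit
Summit wins overall and in every case group — no reversal.

Yes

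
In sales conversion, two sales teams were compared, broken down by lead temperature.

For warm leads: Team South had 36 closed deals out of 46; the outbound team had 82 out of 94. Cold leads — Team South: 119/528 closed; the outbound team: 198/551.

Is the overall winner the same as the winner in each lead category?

Warm: Team South 36/46 = 78.3%, the outbound team 82/94 = 87.2% → the outbound team
Cold: Team South 119/528 = 22.5%, the outbound team 198/551 = 35.9% → the outbound team
Overall: Team South 155/574 = 27.0%, the outbound team 280/645 = 43.4% → the outbound team
The outbound team wins overall and in every lead group — no reversal.

Yes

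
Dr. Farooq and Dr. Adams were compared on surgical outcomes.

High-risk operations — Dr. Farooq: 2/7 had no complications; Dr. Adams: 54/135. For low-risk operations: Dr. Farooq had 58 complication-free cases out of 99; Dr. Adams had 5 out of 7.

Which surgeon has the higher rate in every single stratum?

High-risk: Dr. Farooq 2/7 = 28.6%, Dr. Adams 54/135 = 40.0% → Dr. Adams
Low-risk: Dr. Farooq 58/99 = 58.6%, Dr. Adams 5/7 = 71.4% → Dr. Adams
Dr. Adams has the higher rate in both groups.

Dr. Adams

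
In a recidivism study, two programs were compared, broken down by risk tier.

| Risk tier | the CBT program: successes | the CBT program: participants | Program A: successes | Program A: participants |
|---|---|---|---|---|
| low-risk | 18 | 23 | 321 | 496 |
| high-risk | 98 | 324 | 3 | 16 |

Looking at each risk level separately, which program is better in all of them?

the CBT program

Low-risk: the CBT program 18/23 = 78.3%, Program A 321/496 = 64.7% → the CBT program
High-risk: the CBT program 98/324 = 30.2%, Program A 3/16 = 18.8% → the CBT program
The CBT program has the higher rate in both groups.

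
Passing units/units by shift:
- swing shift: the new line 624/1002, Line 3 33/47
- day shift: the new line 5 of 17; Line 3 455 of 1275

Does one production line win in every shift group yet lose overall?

Yes

Swing shift: the new line 624/1002 = 62.3%, Line 3 33/47 = 70.2% → Line 3
Day shift: the new line 5/17 = 29.4%, Line 3 455/1275 = 35.7% → Line 3
Overall: the new line 629/1019 = 61.7%, Line 3 488/1322 = 36.9% → the new line
Line 3 wins each shift group but the new line wins overall — the comparison reverses. Line 3's units skew toward day shift, which has a lower base rate.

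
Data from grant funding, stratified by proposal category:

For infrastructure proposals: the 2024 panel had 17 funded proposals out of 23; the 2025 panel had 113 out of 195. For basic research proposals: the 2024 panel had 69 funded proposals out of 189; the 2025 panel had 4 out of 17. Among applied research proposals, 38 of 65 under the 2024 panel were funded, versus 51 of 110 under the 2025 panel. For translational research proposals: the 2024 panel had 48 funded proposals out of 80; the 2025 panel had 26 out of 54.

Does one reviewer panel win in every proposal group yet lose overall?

Infrastructure: the 2024 panel 17/23 = 73.9%, the 2025 panel 113/195 = 57.9% → the 2024 panel
Basic research: the 2024 panel 69/189 = 36.5%, the 2025 panel 4/17 = 23.5% → the 2024 panel
Applied research: the 2024 panel 38/65 = 58.5%, the 2025 panel 51/110 = 46.4% → the 2024 panel
Translational research: the 2024 panel 48/80 = 60.0%, the 2025 panel 26/54 = 48.1% → the 2024 panel
Overall: the 2024 panel 172/357 = 48.2%, the 2025 panel 194/376 = 51.6% → the 2025 panel
The 2024 panel wins each proposal group but the 2025 panel wins overall — the comparison reverses. The 2024 panel's proposals skew toward basic research, which has a lower base rate.

Yes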